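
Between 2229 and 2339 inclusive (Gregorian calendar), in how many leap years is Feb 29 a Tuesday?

3

Leap years in 2229–2339: 26 of them.
Feb 29 weekday advances by 5 (mod 7) from one leap year to the next four years later (or differs when a century non-leap intervenes).
Leap-day weekdays: 2232:Wed 2236:Mon 2240:Sat 2244:Thu 2248:Tue✓ 2252:Sun 2256:Fri 2260:Wed 2264:Mon 2268:Sat 2272:Thu 2276:Tue✓ 2280:Sun 2284:Fri 2288:Wed 2292:Mon 2296:Sat 2304:Mon 2308:Sat 2312:Thu 2316:Tue✓ 2320:Sun 2324:Fri 2328:Wed 2332:Mon 2336:Sat
Tuesday: 2248, 2276, 2316 → 3.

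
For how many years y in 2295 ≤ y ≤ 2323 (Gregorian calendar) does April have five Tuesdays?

April has 30 days; it has five Tuesdays when Tuesday falls among the first (month-length − 28) days — i.e. when April 1 is one of Tuesday/Monday.
April 1 by year: 2295:Mon✓ 2296:Wed 2297:Thu 2298:Fri 2299:Sat 2300:Sun 2301:Mon✓ 2302:Tue✓ 2303:Wed 2304:Fri 2305:Sat 2306:Sun 2307:Mon✓ 2308:Wed 2309:Thu 2310:Fri 2311:Sat 2312:Mon✓ 2313:Tue✓ 2314:Wed 2315:Thu 2316:Sat 2317:Sun 2318:Mon✓ 2319:Tue✓ 2320:Thu 2321:Fri 2322:Sat 2323:Sun
Years with five Tuesdays: 2295, 2301, 2302, 2307, 2312, 2313, 2318, 2319 → 8.

8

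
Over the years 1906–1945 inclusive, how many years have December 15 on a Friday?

Track December 15's weekday year by year (advancing +1, or +2 across a Feb 29):
  1906: Sat  1907: Sun (+1)  1908: Tue (+2)  1909: Wed (+1)  1910: Thu (+1)
  1911: Fri (+1) ✓  1912: Sun (+2)  1913: Mon (+1)  1914: Tue (+1)  1915: Wed (+1)
  1916: Fri (+2) ✓  1917: Sat (+1)  1918: Sun (+1)  1919: Mon (+1)  … (12 more years) …
  1932: Thu (+2)  1933: Fri (+1) ✓  1934: Sat (+1)  1935: Sun (+1)  1936: Tue (+2)
  1937: Wed (+1)  1938: Thu (+1)  1939: Fri (+1) ✓  1940: Sun (+2)  1941: Mon (+1)
  1942: Tue (+1)  1943: Wed (+1)  1944: Fri (+2) ✓  1945: Sat (+1)
Friday years: 1911, 1916, 1922, 1933, 1939, 1944 — 6 in total.

6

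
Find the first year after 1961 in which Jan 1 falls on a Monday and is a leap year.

1968

Jan 1 advances by 2 weekdays after a leap year and by 1 after a common year.
1961: Jan 1 is Sunday.
1962: Monday
1963: Tuesday
1964: Wednesday (leap)
1965: Friday
1966: Saturday
1967: Sunday
1968: Monday (leap)
1968 begins on a Monday and is a leap year.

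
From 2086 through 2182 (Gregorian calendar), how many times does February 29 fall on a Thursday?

3

Leap years in 2086–2182: 23 of them.
Feb 29 weekday advances by 5 (mod 7) from one leap year to the next four years later (or differs when a century non-leap intervenes).
Leap-day weekdays: 2088:Sun 2092:Fri 2096:Wed 2104:Fri 2108:Wed 2112:Mon 2116:Sat 2120:Thu✓ 2124:Tue 2128:Sun 2132:Fri 2136:Wed 2140:Mon 2144:Sat 2148:Thu✓ 2152:Tue 2156:Sun 2160:Fri 2164:Wed 2168:Mon 2172:Sat 2176:Thu✓ 2180:Tue
Thursday: 2120, 2148, 2176 → 3.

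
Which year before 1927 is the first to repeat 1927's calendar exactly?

Two years share a calendar iff Jan 1 falls on the same weekday and both are leap or both are common. 1927: Jan 1 is Saturday, common year.
1926: Jan 1 Friday, common
1925: Jan 1 Thursday, common
1924: Jan 1 Tuesday, leap
1923: Jan 1 Monday, common
1922: Jan 1 Sunday, common
1921: Jan 1 Saturday, common
1921 matches on both conditions.

1921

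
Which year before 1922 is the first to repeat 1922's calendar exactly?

1911

Two years share a calendar iff Jan 1 falls on the same weekday and both are leap or both are common. 1922: Jan 1 is Sunday, common year.
1921: Jan 1 Saturday, common
1920: Jan 1 Thursday, leap
1919: Jan 1 Wednesday, common
1918: Jan 1 Tuesday, common
1917: Jan 1 Monday, common
1916: Jan 1 Saturday, leap
1915: Jan 1 Friday, common
1914: Jan 1 Thursday, common
1913: Jan 1 Wednesday, common
1912: Jan 1 Monday, leap
1911: Jan 1 Sunday, common
1911 matches on both conditions.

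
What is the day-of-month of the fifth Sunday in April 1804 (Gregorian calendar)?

April 1, 1804 is a Sunday, so the first Sunday is the 1st.
The fifth Sunday is 1 + 28 = 29.

29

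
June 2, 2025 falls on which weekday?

Monday

January 1, 2025 is a Wednesday.
June 2 is day 153 of the year, i.e. 152 days after Jan 1.
152 mod 7 = 5, so advance 5 weekdays from Wednesday: Monday.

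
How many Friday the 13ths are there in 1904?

Check the 13th of each month of 1904: Jan 13: Wed, Feb 13: Sat, Mar 13: Sun, Apr 13: Wed, May 13: Fri, Jun 13: Mon, Jul 13: Wed, Aug 13: Sat, Sep 13: Tue, Oct 13: Thu, Nov 13: Sun, Dec 13: Tue.
Friday occurs in May — 1 month.

1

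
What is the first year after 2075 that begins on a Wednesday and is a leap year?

Jan 1 advances by 2 weekdays after a leap year and by 1 after a common year.
2075: Jan 1 is Tuesday.
2076: Wednesday (leap)
2076 begins on a Wednesday and is a leap year.

2076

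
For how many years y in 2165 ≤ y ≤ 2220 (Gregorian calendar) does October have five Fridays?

October has 31 days; it has five Fridays when Friday falls among the first (month-length − 28) days — i.e. when October 1 is one of Friday/Thursday/Wednesday.
October 1 by year: 2165:Tue 2166:Wed✓ 2167:Thu✓ 2168:Sat 2169:Sun 2170:Mon 2171:Tue 2172:Thu✓ 2173:Fri✓ 2174:Sat 2175:Sun 2176:Tue 2177:Wed✓ 2178:Thu✓ 2179:Fri✓ …(26 more)… 2206:Wed✓ 2207:Thu✓ 2208:Sat 2209:Sun 2210:Mon 2211:Tue 2212:Thu✓ 2213:Fri✓ 2214:Sat 2215:Sun 2216:Tue 2217:Wed✓ 2218:Thu✓ 2219:Fri✓ 2220:Sun
Years with five Fridays: 2166, 2167, 2172, 2173, 2177, 2178, 2179, 2183, 2184, 2188, 2189, 2190, 2194, 2195, 2200, 2201, 2202, 2206, 2207, 2212, 2213, 2217, 2218, 2219 → 24.

24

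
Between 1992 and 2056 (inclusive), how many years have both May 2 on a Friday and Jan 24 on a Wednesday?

0

Check each year's weekday for May 2 and Jan 24:
  1992: Sat/Fri  1993: Sun/Sun  1994: Mon/Mon  1995: Tue/Tue  1996: Thu/Wed  1997: Fri/Fri  1998: Sat/Sat  1999: Sun/Sun  2000: Tue/Mon  2001: Wed/Wed  2002: Thu/Thu  2003: Fri/Fri  2004: Sun/Sat  2005: Mon/Mon  …(37 more)…  2043: Sat/Sat  2044: Mon/Sun  2045: Tue/Tue  2046: Wed/Wed  2047: Thu/Thu  2048: Sat/Fri  2049: Sun/Sun  2050: Mon/Mon  2051: Tue/Tue  2052: Thu/Wed  2053: Fri/Fri  2054: Sat/Sat  2055: Sun/Sun  2056: Tue/Mon
Both conditions hold in: no year — 0.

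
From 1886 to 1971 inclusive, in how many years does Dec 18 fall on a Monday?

Track Dec 18's weekday year by year (advancing +1, or +2 across a Feb 29):
  1886: Sat  1887: Sun (+1)  1888: Tue (+2)  1889: Wed (+1)  1890: Thu (+1)
  1891: Fri (+1)  1892: Sun (+2)  1893: Mon (+1) ✓  1894: Tue (+1)  1895: Wed (+1)
  1896: Fri (+2)  1897: Sat (+1)  1898: Sun (+1)  1899: Mon (+1) ✓  … (58 more years) …
  1958: Thu (+1)  1959: Fri (+1)  1960: Sun (+2)  1961: Mon (+1) ✓  1962: Tue (+1)
  1963: Wed (+1)  1964: Fri (+2)  1965: Sat (+1)  1966: Sun (+1)  1967: Mon (+1) ✓
  1968: Wed (+2)  1969: Thu (+1)  1970: Fri (+1)  1971: Sat (+1)
Monday years: 1893, 1899, 1905, 1911, 1916, 1922, 1933, 1939, 1944, 1950, 1961, 1967 — 12 in total.

12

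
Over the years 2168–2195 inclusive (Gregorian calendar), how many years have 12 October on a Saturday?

4

Track 12 October's weekday year by year (advancing +1, or +2 across a Feb 29):
  2168: Wed  2169: Thu (+1)  2170: Fri (+1)  2171: Sat (+1) ✓  2172: Mon (+2)
  2173: Tue (+1)  2174: Wed (+1)  2175: Thu (+1)  2176: Sat (+2) ✓  2177: Sun (+1)
  2178: Mon (+1)  2179: Tue (+1)  2180: Thu (+2)  2181: Fri (+1)  2182: Sat (+1) ✓
  2183: Sun (+1)  2184: Tue (+2)  2185: Wed (+1)  2186: Thu (+1)  2187: Fri (+1)
  2188: Sun (+2)  2189: Mon (+1)  2190: Tue (+1)  2191: Wed (+1)  2192: Fri (+2)
  2193: Sat (+1) ✓  2194: Sun (+1)  2195: Mon (+1)
Saturday years: 2171, 2176, 2182, 2193 — 4 in total.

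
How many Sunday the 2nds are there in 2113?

2

Check the 2nd of each month of 2113: Jan 2: Mon, Feb 2: Thu, Mar 2: Thu, Apr 2: Sun, May 2: Tue, Jun 2: Fri, Jul 2: Sun, Aug 2: Wed, Sep 2: Sat, Oct 2: Mon, Nov 2: Thu, Dec 2: Sat.
Sunday occurs in April, July — 2 months.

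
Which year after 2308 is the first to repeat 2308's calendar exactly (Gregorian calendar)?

2336

Two years share a calendar iff Jan 1 falls on the same weekday and both are leap or both are common. 2308: Jan 1 is Wednesday, leap year.
2309: Jan 1 Friday, common
2310: Jan 1 Saturday, common
2311: Jan 1 Sunday, common
2312: Jan 1 Monday, leap
2313: Jan 1 Wednesday, common
2314: Jan 1 Thursday, common
2315: Jan 1 Friday, common
2316: Jan 1 Saturday, leap
2317: Jan 1 Monday, common
2318: Jan 1 Tuesday, common
2319: Jan 1 Wednesday, common
2320: Jan 1 Thursday, leap
2321: Jan 1 Saturday, common
2322: Jan 1 Sunday, common
2323: Jan 1 Monday, common
2324: Jan 1 Tuesday, leap
2325: Jan 1 Thursday, common
2326: Jan 1 Friday, common
2327: Jan 1 Saturday, common
2328: Jan 1 Sunday, leap
2329: Jan 1 Tuesday, common
2330: Jan 1 Wednesday, common
2331: Jan 1 Thursday, common
2332: Jan 1 Friday, leap
2333: Jan 1 Sunday, common
2334: Jan 1 Monday, common
2335: Jan 1 Tuesday, common
2336: Jan 1 Wednesday, leap
2336 matches on both conditions.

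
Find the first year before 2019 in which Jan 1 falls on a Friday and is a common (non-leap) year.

Jan 1 advances by 2 weekdays after a leap year and by 1 after a common year.
2019: Jan 1 is Tuesday.
2018: Monday
2017: Sunday
2016: Friday (leap)
2015: Thursday
2014: Wednesday
2013: Tuesday
2012: Sunday (leap)
2011: Saturday
2010: Friday
2010 begins on a Friday and is a common year.

2010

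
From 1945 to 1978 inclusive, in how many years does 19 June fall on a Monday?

5

Track 19 June's weekday year by year (advancing +1, or +2 across a Feb 29):
  1945: Tue  1946: Wed (+1)  1947: Thu (+1)  1948: Sat (+2)  1949: Sun (+1)
  1950: Mon (+1) ✓  1951: Tue (+1)  1952: Thu (+2)  1953: Fri (+1)  1954: Sat (+1)
  1955: Sun (+1)  1956: Tue (+2)  1957: Wed (+1)  1958: Thu (+1)  … (6 more years) …
  1965: Sat (+1)  1966: Sun (+1)  1967: Mon (+1) ✓  1968: Wed (+2)  1969: Thu (+1)
  1970: Fri (+1)  1971: Sat (+1)  1972: Mon (+2) ✓  1973: Tue (+1)  1974: Wed (+1)
  1975: Thu (+1)  1976: Sat (+2)  1977: Sun (+1)  1978: Mon (+1) ✓
Monday years: 1950, 1961, 1967, 1972, 1978 — 5 in total.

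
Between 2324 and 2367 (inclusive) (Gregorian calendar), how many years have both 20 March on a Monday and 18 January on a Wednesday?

Check each year's weekday for 20 March and 18 January:
  2324: Thu/Fri  2325: Fri/Sun  2326: Sat/Mon  2327: Sun/Tue  2328: Tue/Wed  2329: Wed/Fri  2330: Thu/Sat  2331: Fri/Sun  2332: Sun/Mon  2333: Mon/Wed ✓  2334: Tue/Thu  2335: Wed/Fri  2336: Fri/Sat  2337: Sat/Mon  …(16 more)…  2354: Sat/Mon  2355: Sun/Tue  2356: Tue/Wed  2357: Wed/Fri  2358: Thu/Sat  2359: Fri/Sun  2360: Sun/Mon  2361: Mon/Wed ✓  2362: Tue/Thu  2363: Wed/Fri  2364: Fri/Sat  2365: Sat/Mon  2366: Sun/Tue  2367: Mon/Wed ✓
Both conditions hold in: 2333, 2339, 2350, 2361, 2367 — 5.

5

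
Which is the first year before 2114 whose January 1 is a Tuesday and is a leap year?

2104

Jan 1 advances by 2 weekdays after a leap year and by 1 after a common year.
2114: Jan 1 is Monday.
2113: Sunday
2112: Friday (leap)
2111: Thursday
2110: Wednesday
2109: Tuesday
2108: Sunday (leap)
2107: Saturday
2106: Friday
2105: Thursday
2104: Tuesday (leap)
2104 begins on a Tuesday and is a leap year.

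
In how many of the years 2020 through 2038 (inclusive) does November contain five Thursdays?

November has 30 days; it has five Thursdays when Thursday falls among the first (month-length − 28) days — i.e. when November 1 is one of Thursday/Wednesday.
November 1 by year: 2020:Sun 2021:Mon 2022:Tue 2023:Wed✓ 2024:Fri 2025:Sat 2026:Sun 2027:Mon 2028:Wed✓ 2029:Thu✓ 2030:Fri 2031:Sat 2032:Mon 2033:Tue 2034:Wed✓ 2035:Thu✓ 2036:Sat 2037:Sun 2038:Mon
Years with five Thursdays: 2023, 2028, 2029, 2034, 2035 → 5.

5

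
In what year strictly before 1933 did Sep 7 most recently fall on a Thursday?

1922

From one year to the next, a fixed date's weekday advances by 1, or by 2 when a Feb 29 lies between the two dates.
1933: September 7 is Thursday.
1932: Wednesday (−1)
1931: Monday (−2)
1930: Sunday (−1)
1929: Saturday (−1)
1928: Friday (−1)
1927: Wednesday (−2)
1926: Tuesday (−1)
1925: Monday (−1)
1924: Sunday (−1)
1923: Friday (−2)
1922: Thursday (−1)
Sep 7 falls on a Thursday in 1922.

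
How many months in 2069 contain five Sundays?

A month of length L has five Sundays iff its first Sunday is on day ≤ L−28 (so day 1–3 in a 31-day month, 1–2 in a 30-day month, day 1 in a leap February).
Checking each month of 2069: Jan starts Tue (31d); Feb starts Fri (28d); Mar starts Fri (31d) ✓; Apr starts Mon (30d); May starts Wed (31d); Jun starts Sat (30d) ✓; Jul starts Mon (31d); Aug starts Thu (31d); Sep starts Sun (30d) ✓; Oct starts Tue (31d); Nov starts Fri (30d); Dec starts Sun (31d) ✓.
Five-Sunday months: March, June, September, December → 4.

4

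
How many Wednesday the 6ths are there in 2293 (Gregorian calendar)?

Check the 6th of each month of 2293: Jan 6: Fri, Feb 6: Mon, Mar 6: Mon, Apr 6: Thu, May 6: Sat, Jun 6: Tue, Jul 6: Thu, Aug 6: Sun, Sep 6: Wed, Oct 6: Fri, Nov 6: Mon, Dec 6: Wed.
Wednesday occurs in September, December — 2 months.

2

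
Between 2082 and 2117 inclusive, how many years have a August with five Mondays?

17

August has 31 days; it has five Mondays when Monday falls among the first (month-length − 28) days — i.e. when August 1 is one of Monday/Sunday/Saturday.
August 1 by year: 2082:Sat✓ 2083:Sun✓ 2084:Tue 2085:Wed 2086:Thu 2087:Fri 2088:Sun✓ 2089:Mon✓ 2090:Tue 2091:Wed 2092:Fri 2093:Sat✓ 2094:Sun✓ 2095:Mon✓ 2096:Wed …(6 more)… 2103:Wed 2104:Fri 2105:Sat✓ 2106:Sun✓ 2107:Mon✓ 2108:Wed 2109:Thu 2110:Fri 2111:Sat✓ 2112:Mon✓ 2113:Tue 2114:Wed 2115:Thu 2116:Sat✓ 2117:Sun✓
Years with five Mondays: 2082, 2083, 2088, 2089, 2093, 2094, 2095, 2099, 2100, 2101, 2105, 2106, 2107, 2111, 2112, 2116, 2117 → 17.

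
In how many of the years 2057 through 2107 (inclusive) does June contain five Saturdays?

14

June has 30 days; it has five Saturdays when Saturday falls among the first (month-length − 28) days — i.e. when June 1 is one of Saturday/Friday.
June 1 by year: 2057:Fri✓ 2058:Sat✓ 2059:Sun 2060:Tue 2061:Wed 2062:Thu 2063:Fri✓ 2064:Sun 2065:Mon 2066:Tue 2067:Wed 2068:Fri✓ 2069:Sat✓ 2070:Sun 2071:Mon …(21 more)… 2093:Mon 2094:Tue 2095:Wed 2096:Fri✓ 2097:Sat✓ 2098:Sun 2099:Mon 2100:Tue 2101:Wed 2102:Thu 2103:Fri✓ 2104:Sun 2105:Mon 2106:Tue 2107:Wed
Years with five Saturdays: 2057, 2058, 2063, 2068, 2069, 2074, 2075, 2080, 2085, 2086, 2091, 2096, 2097, 2103 → 14.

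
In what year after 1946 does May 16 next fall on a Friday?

1947

From one year to the next, a fixed date's weekday advances by 1, or by 2 when a Feb 29 lies between the two dates.
1946: May 16 is Thursday.
1947: Friday (+1)
May 16 falls on a Friday in 1947.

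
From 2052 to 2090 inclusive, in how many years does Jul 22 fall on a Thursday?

6

Track Jul 22's weekday year by year (advancing +1, or +2 across a Feb 29):
  2052: Mon  2053: Tue (+1)  2054: Wed (+1)  2055: Thu (+1) ✓  2056: Sat (+2)
  2057: Sun (+1)  2058: Mon (+1)  2059: Tue (+1)  2060: Thu (+2) ✓  2061: Fri (+1)
  2062: Sat (+1)  2063: Sun (+1)  2064: Tue (+2)  2065: Wed (+1)  … (11 more years) …
  2077: Thu (+1) ✓  2078: Fri (+1)  2079: Sat (+1)  2080: Mon (+2)  2081: Tue (+1)
  2082: Wed (+1)  2083: Thu (+1) ✓  2084: Sat (+2)  2085: Sun (+1)  2086: Mon (+1)
  2087: Tue (+1)  2088: Thu (+2) ✓  2089: Fri (+1)  2090: Sat (+1)
Thursday years: 2055, 2060, 2066, 2077, 2083, 2088 — 6 in total.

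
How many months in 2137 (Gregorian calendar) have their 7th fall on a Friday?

1

Check the 7th of each month of 2137: Jan 7: Mon, Feb 7: Thu, Mar 7: Thu, Apr 7: Sun, May 7: Tue, Jun 7: Fri, Jul 7: Sun, Aug 7: Wed, Sep 7: Sat, Oct 7: Mon, Nov 7: Thu, Dec 7: Sat.
Friday occurs in June — 1 month.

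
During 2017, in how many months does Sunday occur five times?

A month of length L has five Sundays iff its first Sunday is on day ≤ L−28 (so day 1–3 in a 31-day month, 1–2 in a 30-day month, day 1 in a leap February).
Checking each month of 2017: Jan starts Sun (31d) ✓; Feb starts Wed (28d); Mar starts Wed (31d); Apr starts Sat (30d) ✓; May starts Mon (31d); Jun starts Thu (30d); Jul starts Sat (31d) ✓; Aug starts Tue (31d); Sep starts Fri (30d); Oct starts Sun (31d) ✓; Nov starts Wed (30d); Dec starts Fri (31d) ✓.
Five-Sunday months: January, April, July, October, December → 5.

5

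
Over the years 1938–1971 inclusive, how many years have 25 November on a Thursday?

Track 25 November's weekday year by year (advancing +1, or +2 across a Feb 29):
  1938: Fri  1939: Sat (+1)  1940: Mon (+2)  1941: Tue (+1)  1942: Wed (+1)
  1943: Thu (+1) ✓  1944: Sat (+2)  1945: Sun (+1)  1946: Mon (+1)  1947: Tue (+1)
  1948: Thu (+2) ✓  1949: Fri (+1)  1950: Sat (+1)  1951: Sun (+1)  … (6 more years) …
  1958: Tue (+1)  1959: Wed (+1)  1960: Fri (+2)  1961: Sat (+1)  1962: Sun (+1)
  1963: Mon (+1)  1964: Wed (+2)  1965: Thu (+1) ✓  1966: Fri (+1)  1967: Sat (+1)
  1968: Mon (+2)  1969: Tue (+1)  1970: Wed (+1)  1971: Thu (+1) ✓
Thursday years: 1943, 1948, 1954, 1965, 1971 — 5 in total.

5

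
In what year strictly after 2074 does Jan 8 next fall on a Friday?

From one year to the next, a fixed date's weekday advances by 1, or by 2 when a Feb 29 lies between the two dates.
2074: January 8 is Monday.
2075: Tuesday (+1)
2076: Wednesday (+1)
2077: Friday (+2)
Jan 8 falls on a Friday in 2077.

2077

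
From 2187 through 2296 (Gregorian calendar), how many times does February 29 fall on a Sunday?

3

Leap years in 2187–2296: 27 of them.
Feb 29 weekday advances by 5 (mod 7) from one leap year to the next four years later (or differs when a century non-leap intervenes).
Leap-day weekdays: 2188:Fri 2192:Wed 2196:Mon 2204:Wed 2208:Mon 2212:Sat 2216:Thu 2220:Tue 2224:Sun✓ 2228:Fri 2232:Wed 2236:Mon 2240:Sat 2244:Thu 2248:Tue 2252:Sun✓ 2256:Fri 2260:Wed 2264:Mon 2268:Sat 2272:Thu 2276:Tue 2280:Sun✓ 2284:Fri 2288:Wed 2292:Mon 2296:Sat
Sunday: 2224, 2252, 2280 → 3.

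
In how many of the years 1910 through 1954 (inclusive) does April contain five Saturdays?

April has 30 days; it has five Saturdays when Saturday falls among the first (month-length − 28) days — i.e. when April 1 is one of Saturday/Friday.
April 1 by year: 1910:Fri✓ 1911:Sat✓ 1912:Mon 1913:Tue 1914:Wed 1915:Thu 1916:Sat✓ 1917:Sun 1918:Mon 1919:Tue 1920:Thu 1921:Fri✓ 1922:Sat✓ 1923:Sun 1924:Tue …(15 more)… 1940:Mon 1941:Tue 1942:Wed 1943:Thu 1944:Sat✓ 1945:Sun 1946:Mon 1947:Tue 1948:Thu 1949:Fri✓ 1950:Sat✓ 1951:Sun 1952:Tue 1953:Wed 1954:Thu
Years with five Saturdays: 1910, 1911, 1916, 1921, 1922, 1927, 1932, 1933, 1938, 1939, 1944, 1949, 1950 → 13.

13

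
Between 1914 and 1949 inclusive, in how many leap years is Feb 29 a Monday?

1

Leap years in 1914–1949: 9 of them.
Feb 29 weekday advances by 5 (mod 7) from one leap year to the next four years later (or differs when a century non-leap intervenes).
Leap-day weekdays: 1916:Tue 1920:Sun 1924:Fri 1928:Wed 1932:Mon✓ 1936:Sat 1940:Thu 1944:Tue 1948:Sun
Monday: 1932 → 1.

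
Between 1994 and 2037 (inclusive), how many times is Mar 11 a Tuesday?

7

Track Mar 11's weekday year by year (advancing +1, or +2 across a Feb 29):
  1994: Fri  1995: Sat (+1)  1996: Mon (+2)  1997: Tue (+1) ✓  1998: Wed (+1)
  1999: Thu (+1)  2000: Sat (+2)  2001: Sun (+1)  2002: Mon (+1)  2003: Tue (+1) ✓
  2004: Thu (+2)  2005: Fri (+1)  2006: Sat (+1)  2007: Sun (+1)  … (16 more years) …
  2024: Mon (+2)  2025: Tue (+1) ✓  2026: Wed (+1)  2027: Thu (+1)  2028: Sat (+2)
  2029: Sun (+1)  2030: Mon (+1)  2031: Tue (+1) ✓  2032: Thu (+2)  2033: Fri (+1)
  2034: Sat (+1)  2035: Sun (+1)  2036: Tue (+2) ✓  2037: Wed (+1)
Tuesday years: 1997, 2003, 2008, 2014, 2025, 2031, 2036 — 7 in total.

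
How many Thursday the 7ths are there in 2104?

Check the 7th of each month of 2104: Jan 7: Mon, Feb 7: Thu, Mar 7: Fri, Apr 7: Mon, May 7: Wed, Jun 7: Sat, Jul 7: Mon, Aug 7: Thu, Sep 7: Sun, Oct 7: Tue, Nov 7: Fri, Dec 7: Sun.
Thursday occurs in February, August — 2 months.

2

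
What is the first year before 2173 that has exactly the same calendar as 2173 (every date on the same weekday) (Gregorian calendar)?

2162

Two years share a calendar iff Jan 1 falls on the same weekday and both are leap or both are common. 2173: Jan 1 is Friday, common year.
2172: Jan 1 Wednesday, leap
2171: Jan 1 Tuesday, common
2170: Jan 1 Monday, common
2169: Jan 1 Sunday, common
2168: Jan 1 Friday, leap
2167: Jan 1 Thursday, common
2166: Jan 1 Wednesday, common
2165: Jan 1 Tuesday, common
2164: Jan 1 Sunday, leap
2163: Jan 1 Saturday, common
2162: Jan 1 Friday, common
2162 matches on both conditions.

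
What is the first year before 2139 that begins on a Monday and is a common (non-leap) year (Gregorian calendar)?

Jan 1 advances by 2 weekdays after a leap year and by 1 after a common year.
2139: Jan 1 is Thursday.
2138: Wednesday
2137: Tuesday
2136: Sunday (leap)
2135: Saturday
2134: Friday
2133: Thursday
2132: Tuesday (leap)
2131: Monday
2131 begins on a Monday and is a common year.

2131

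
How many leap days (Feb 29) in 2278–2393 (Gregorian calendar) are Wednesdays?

Leap years in 2278–2393: 28 of them.
Feb 29 weekday advances by 5 (mod 7) from one leap year to the next four years later (or differs when a century non-leap intervenes).
Leap-day weekdays: 2280:Sun 2284:Fri 2288:Wed✓ 2292:Mon 2296:Sat 2304:Mon 2308:Sat 2312:Thu 2316:Tue 2320:Sun 2324:Fri 2328:Wed✓ 2332:Mon 2336:Sat 2340:Thu 2344:Tue 2348:Sun 2352:Fri 2356:Wed✓ 2360:Mon 2364:Sat 2368:Thu 2372:Tue 2376:Sun 2380:Fri 2384:Wed✓ 2388:Mon 2392:Sat
Wednesday: 2288, 2328, 2356, 2384 → 4.

4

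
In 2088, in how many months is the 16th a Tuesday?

2

Check the 16th of each month of 2088: Jan 16: Fri, Feb 16: Mon, Mar 16: Tue, Apr 16: Fri, May 16: Sun, Jun 16: Wed, Jul 16: Fri, Aug 16: Mon, Sep 16: Thu, Oct 16: Sat, Nov 16: Tue, Dec 16: Thu.
Tuesday occurs in March, November — 2 months.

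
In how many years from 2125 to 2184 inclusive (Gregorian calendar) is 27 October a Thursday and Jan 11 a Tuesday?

Check each year's weekday for 27 October and Jan 11:
  2125: Sat/Thu  2126: Sun/Fri  2127: Mon/Sat  2128: Wed/Sun  2129: Thu/Tue ✓  2130: Fri/Wed  2131: Sat/Thu  2132: Mon/Fri  2133: Tue/Sun  2134: Wed/Mon  2135: Thu/Tue ✓  2136: Sat/Wed  2137: Sun/Fri  2138: Mon/Sat  …(32 more)…  2171: Sun/Fri  2172: Tue/Sat  2173: Wed/Mon  2174: Thu/Tue ✓  2175: Fri/Wed  2176: Sun/Thu  2177: Mon/Sat  2178: Tue/Sun  2179: Wed/Mon  2180: Fri/Tue  2181: Sat/Thu  2182: Sun/Fri  2183: Mon/Sat  2184: Wed/Sun
Both conditions hold in: 2129, 2135, 2146, 2157, 2163, 2174 — 6.

6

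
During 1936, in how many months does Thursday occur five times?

5

A month of length L has five Thursdays iff its first Thursday is on day ≤ L−28 (so day 1–3 in a 31-day month, 1–2 in a 30-day month, day 1 in a leap February).
Checking each month of 1936: Jan starts Wed (31d) ✓; Feb starts Sat (29d); Mar starts Sun (31d); Apr starts Wed (30d) ✓; May starts Fri (31d); Jun starts Mon (30d); Jul starts Wed (31d) ✓; Aug starts Sat (31d); Sep starts Tue (30d); Oct starts Thu (31d) ✓; Nov starts Sun (30d); Dec starts Tue (31d) ✓.
Five-Thursday months: January, April, July, October, December → 5.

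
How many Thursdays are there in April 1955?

4

April 1955 has 30 days and begins on Friday.
The first Thursday is April 7.
Thursdays fall on 7, 14, 21, 28 — that's 4.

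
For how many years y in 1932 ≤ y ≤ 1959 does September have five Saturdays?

8

September has 30 days; it has five Saturdays when Saturday falls among the first (month-length − 28) days — i.e. when September 1 is one of Saturday/Friday.
September 1 by year: 1932:Thu 1933:Fri✓ 1934:Sat✓ 1935:Sun 1936:Tue 1937:Wed 1938:Thu 1939:Fri✓ 1940:Sun 1941:Mon 1942:Tue 1943:Wed 1944:Fri✓ 1945:Sat✓ 1946:Sun 1947:Mon 1948:Wed 1949:Thu 1950:Fri✓ 1951:Sat✓ 1952:Mon 1953:Tue 1954:Wed 1955:Thu 1956:Sat✓ 1957:Sun 1958:Mon 1959:Tue
Years with five Saturdays: 1933, 1934, 1939, 1944, 1945, 1950, 1951, 1956 → 8.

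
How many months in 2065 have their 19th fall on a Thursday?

Check the 19th of each month of 2065: Jan 19: Mon, Feb 19: Thu, Mar 19: Thu, Apr 19: Sun, May 19: Tue, Jun 19: Fri, Jul 19: Sun, Aug 19: Wed, Sep 19: Sat, Oct 19: Mon, Nov 19: Thu, Dec 19: Sat.
Thursday occurs in February, March, November — 3 months.

3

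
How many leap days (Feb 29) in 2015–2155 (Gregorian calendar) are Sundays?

Leap years in 2015–2155: 34 of them.
Feb 29 weekday advances by 5 (mod 7) from one leap year to the next four years later (or differs when a century non-leap intervenes).
Leap-day weekdays: 2016:Mon 2020:Sat 2024:Thu 2028:Tue 2032:Sun✓ 2036:Fri 2040:Wed 2044:Mon 2048:Sat 2052:Thu 2056:Tue 2060:Sun✓ 2064:Fri …(8 more)… 2104:Fri 2108:Wed 2112:Mon 2116:Sat 2120:Thu 2124:Tue 2128:Sun✓ 2132:Fri 2136:Wed 2140:Mon 2144:Sat 2148:Thu 2152:Tue
Sunday: 2032, 2060, 2088, 2128 → 4.

4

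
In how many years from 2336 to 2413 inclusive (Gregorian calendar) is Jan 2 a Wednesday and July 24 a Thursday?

3

Check each year's weekday for Jan 2 and July 24:
  2336: Thu/Fri  2337: Sat/Sat  2338: Sun/Sun  2339: Mon/Mon  2340: Tue/Wed  2341: Thu/Thu  2342: Fri/Fri  2343: Sat/Sat  2344: Sun/Mon  2345: Tue/Tue  2346: Wed/Wed  2347: Thu/Thu  2348: Fri/Sat  2349: Sun/Sun  …(50 more)…  2400: Sun/Mon  2401: Tue/Tue  2402: Wed/Wed  2403: Thu/Thu  2404: Fri/Sat  2405: Sun/Sun  2406: Mon/Mon  2407: Tue/Tue  2408: Wed/Thu ✓  2409: Fri/Fri  2410: Sat/Sat  2411: Sun/Sun  2412: Mon/Tue  2413: Wed/Wed
Both conditions hold in: 2352, 2380, 2408 — 3.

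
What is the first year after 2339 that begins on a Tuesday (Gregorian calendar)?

Jan 1 advances by 2 weekdays after a leap year and by 1 after a common year.
2339: Jan 1 is Sunday.
2340: Monday (leap)
2341: Wednesday
2342: Thursday
2343: Friday
2344: Saturday (leap)
2345: Monday
2346: Tuesday
2346 begins on a Tuesday

2346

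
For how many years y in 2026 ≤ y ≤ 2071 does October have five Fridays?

21

October has 31 days; it has five Fridays when Friday falls among the first (month-length − 28) days — i.e. when October 1 is one of Friday/Thursday/Wednesday.
October 1 by year: 2026:Thu✓ 2027:Fri✓ 2028:Sun 2029:Mon 2030:Tue 2031:Wed✓ 2032:Fri✓ 2033:Sat 2034:Sun 2035:Mon 2036:Wed✓ 2037:Thu✓ 2038:Fri✓ 2039:Sat 2040:Mon …(16 more)… 2057:Mon 2058:Tue 2059:Wed✓ 2060:Fri✓ 2061:Sat 2062:Sun 2063:Mon 2064:Wed✓ 2065:Thu✓ 2066:Fri✓ 2067:Sat 2068:Mon 2069:Tue 2070:Wed✓ 2071:Thu✓
Years with five Fridays: 2026, 2027, 2031, 2032, 2036, 2037, 2038, 2042, 2043, 2048, 2049, 2053, 2054, 2055, 2059, 2060, 2064, 2065, 2066, 2070, 2071 → 21.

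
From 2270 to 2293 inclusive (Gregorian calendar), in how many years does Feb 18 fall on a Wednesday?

4

Track Feb 18's weekday year by year (advancing +1, or +2 across a Feb 29):
  2270: Fri  2271: Sat (+1)  2272: Sun (+1)  2273: Tue (+2)  2274: Wed (+1) ✓
  2275: Thu (+1)  2276: Fri (+1)  2277: Sun (+2)  2278: Mon (+1)  2279: Tue (+1)
  2280: Wed (+1) ✓  2281: Fri (+2)  2282: Sat (+1)  2283: Sun (+1)  2284: Mon (+1)
  2285: Wed (+2) ✓  2286: Thu (+1)  2287: Fri (+1)  2288: Sat (+1)  2289: Mon (+2)
  2290: Tue (+1)  2291: Wed (+1) ✓  2292: Thu (+1)  2293: Sat (+2)
Wednesday years: 2274, 2280, 2285, 2291 — 4 in total.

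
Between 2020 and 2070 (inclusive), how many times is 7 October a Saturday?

Track 7 October's weekday year by year (advancing +1, or +2 across a Feb 29):
  2020: Wed  2021: Thu (+1)  2022: Fri (+1)  2023: Sat (+1) ✓  2024: Mon (+2)
  2025: Tue (+1)  2026: Wed (+1)  2027: Thu (+1)  2028: Sat (+2) ✓  2029: Sun (+1)
  2030: Mon (+1)  2031: Tue (+1)  2032: Thu (+2)  2033: Fri (+1)  … (23 more years) …
  2057: Sun (+1)  2058: Mon (+1)  2059: Tue (+1)  2060: Thu (+2)  2061: Fri (+1)
  2062: Sat (+1) ✓  2063: Sun (+1)  2064: Tue (+2)  2065: Wed (+1)  2066: Thu (+1)
  2067: Fri (+1)  2068: Sun (+2)  2069: Mon (+1)  2070: Tue (+1)
Saturday years: 2023, 2028, 2034, 2045, 2051, 2056, 2062 — 7 in total.

7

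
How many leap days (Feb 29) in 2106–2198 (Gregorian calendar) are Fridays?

Leap years in 2106–2198: 23 of them.
Feb 29 weekday advances by 5 (mod 7) from one leap year to the next four years later (or differs when a century non-leap intervenes).
Leap-day weekdays: 2108:Wed 2112:Mon 2116:Sat 2120:Thu 2124:Tue 2128:Sun 2132:Fri✓ 2136:Wed 2140:Mon 2144:Sat 2148:Thu 2152:Tue 2156:Sun 2160:Fri✓ 2164:Wed 2168:Mon 2172:Sat 2176:Thu 2180:Tue 2184:Sun 2188:Fri✓ 2192:Wed 2196:Mon
Friday: 2132, 2160, 2188 → 3.

3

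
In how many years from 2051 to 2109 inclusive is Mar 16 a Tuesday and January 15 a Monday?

0

Check each year's weekday for Mar 16 and January 15:
  2051: Thu/Sun  2052: Sat/Mon  2053: Sun/Wed  2054: Mon/Thu  2055: Tue/Fri  2056: Thu/Sat  2057: Fri/Mon  2058: Sat/Tue  2059: Sun/Wed  2060: Tue/Thu  2061: Wed/Sat  2062: Thu/Sun  2063: Fri/Mon  2064: Sun/Tue  …(31 more)…  2096: Fri/Sun  2097: Sat/Tue  2098: Sun/Wed  2099: Mon/Thu  2100: Tue/Fri  2101: Wed/Sat  2102: Thu/Sun  2103: Fri/Mon  2104: Sun/Tue  2105: Mon/Thu  2106: Tue/Fri  2107: Wed/Sat  2108: Fri/Sun  2109: Sat/Tue
Both conditions hold in: no year — 0.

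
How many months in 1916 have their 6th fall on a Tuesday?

1

Check the 6th of each month of 1916: Jan 6: Thu, Feb 6: Sun, Mar 6: Mon, Apr 6: Thu, May 6: Sat, Jun 6: Tue, Jul 6: Thu, Aug 6: Sun, Sep 6: Wed, Oct 6: Fri, Nov 6: Mon, Dec 6: Wed.
Tuesday occurs in June — 1 month.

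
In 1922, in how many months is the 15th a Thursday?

Check the 15th of each month of 1922: Jan 15: Sun, Feb 15: Wed, Mar 15: Wed, Apr 15: Sat, May 15: Mon, Jun 15: Thu, Jul 15: Sat, Aug 15: Tue, Sep 15: Fri, Oct 15: Sun, Nov 15: Wed, Dec 15: Fri.
Thursday occurs in June — 1 month.

1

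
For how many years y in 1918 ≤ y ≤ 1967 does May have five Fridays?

May has 31 days; it has five Fridays when Friday falls among the first (month-length − 28) days — i.e. when May 1 is one of Friday/Thursday/Wednesday.
May 1 by year: 1918:Wed✓ 1919:Thu✓ 1920:Sat 1921:Sun 1922:Mon 1923:Tue 1924:Thu✓ 1925:Fri✓ 1926:Sat 1927:Sun 1928:Tue 1929:Wed✓ 1930:Thu✓ 1931:Fri✓ 1932:Sun …(20 more)… 1953:Fri✓ 1954:Sat 1955:Sun 1956:Tue 1957:Wed✓ 1958:Thu✓ 1959:Fri✓ 1960:Sun 1961:Mon 1962:Tue 1963:Wed✓ 1964:Fri✓ 1965:Sat 1966:Sun 1967:Mon
Years with five Fridays: 1918, 1919, 1924, 1925, 1929, 1930, 1931, 1935, 1936, 1940, 1941, 1942, 1946, 1947, 1952, 1953, 1957, 1958, 1959, 1963, 1964 → 21.

21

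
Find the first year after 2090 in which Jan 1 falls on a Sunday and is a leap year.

2096

Jan 1 advances by 2 weekdays after a leap year and by 1 after a common year.
2090: Jan 1 is Sunday.
2091: Monday
2092: Tuesday (leap)
2093: Thursday
2094: Friday
2095: Saturday
2096: Sunday (leap)
2096 begins on a Sunday and is a leap year.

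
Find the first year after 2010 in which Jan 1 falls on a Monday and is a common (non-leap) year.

2018

Jan 1 advances by 2 weekdays after a leap year and by 1 after a common year.
2010: Jan 1 is Friday.
2011: Saturday
2012: Sunday (leap)
2013: Tuesday
2014: Wednesday
2015: Thursday
2016: Friday (leap)
2017: Sunday
2018: Monday
2018 begins on a Monday and is a common year.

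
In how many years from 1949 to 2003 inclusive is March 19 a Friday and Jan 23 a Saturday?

6

Check each year's weekday for March 19 and Jan 23:
  1949: Sat/Sun  1950: Sun/Mon  1951: Mon/Tue  1952: Wed/Wed  1953: Thu/Fri  1954: Fri/Sat ✓  1955: Sat/Sun  1956: Mon/Mon  1957: Tue/Wed  1958: Wed/Thu  1959: Thu/Fri  1960: Sat/Sat  1961: Sun/Mon  1962: Mon/Tue  …(27 more)…  1990: Mon/Tue  1991: Tue/Wed  1992: Thu/Thu  1993: Fri/Sat ✓  1994: Sat/Sun  1995: Sun/Mon  1996: Tue/Tue  1997: Wed/Thu  1998: Thu/Fri  1999: Fri/Sat ✓  2000: Sun/Sun  2001: Mon/Tue  2002: Tue/Wed  2003: Wed/Thu
Both conditions hold in: 1954, 1965, 1971, 1982, 1993, 1999 — 6.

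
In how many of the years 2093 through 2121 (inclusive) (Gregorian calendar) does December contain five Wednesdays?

13

December has 31 days; it has five Wednesdays when Wednesday falls among the first (month-length − 28) days — i.e. when December 1 is one of Wednesday/Tuesday/Monday.
December 1 by year: 2093:Tue✓ 2094:Wed✓ 2095:Thu 2096:Sat 2097:Sun 2098:Mon✓ 2099:Tue✓ 2100:Wed✓ 2101:Thu 2102:Fri 2103:Sat 2104:Mon✓ 2105:Tue✓ 2106:Wed✓ 2107:Thu 2108:Sat 2109:Sun 2110:Mon✓ 2111:Tue✓ 2112:Thu 2113:Fri 2114:Sat 2115:Sun 2116:Tue✓ 2117:Wed✓ 2118:Thu 2119:Fri 2120:Sun 2121:Mon✓
Years with five Wednesdays: 2093, 2094, 2098, 2099, 2100, 2104, 2105, 2106, 2110, 2111, 2116, 2117, 2121 → 13.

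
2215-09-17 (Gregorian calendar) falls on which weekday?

January 1, 2215 is a Sunday.
September 17 is day 260 of the year, i.e. 259 days after Jan 1.
259 mod 7 = 0, so advance 0 weekdays from Sunday: Sunday.

Sunday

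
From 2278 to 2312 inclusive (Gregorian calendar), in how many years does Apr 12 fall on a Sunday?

Track Apr 12's weekday year by year (advancing +1, or +2 across a Feb 29):
  2278: Fri  2279: Sat (+1)  2280: Mon (+2)  2281: Tue (+1)  2282: Wed (+1)
  2283: Thu (+1)  2284: Sat (+2)  2285: Sun (+1) ✓  2286: Mon (+1)  2287: Tue (+1)
  2288: Thu (+2)  2289: Fri (+1)  2290: Sat (+1)  2291: Sun (+1) ✓  … (7 more years) …
  2299: Wed (+1)  2300: Thu (+1)  2301: Fri (+1)  2302: Sat (+1)  2303: Sun (+1) ✓
  2304: Tue (+2)  2305: Wed (+1)  2306: Thu (+1)  2307: Fri (+1)  2308: Sun (+2) ✓
  2309: Mon (+1)  2310: Tue (+1)  2311: Wed (+1)  2312: Fri (+2)
Sunday years: 2285, 2291, 2296, 2303, 2308 — 5 in total.

5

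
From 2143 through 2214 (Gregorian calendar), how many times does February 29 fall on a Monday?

3

Leap years in 2143–2214: 17 of them.
Feb 29 weekday advances by 5 (mod 7) from one leap year to the next four years later (or differs when a century non-leap intervenes).
Leap-day weekdays: 2144:Sat 2148:Thu 2152:Tue 2156:Sun 2160:Fri 2164:Wed 2168:Mon✓ 2172:Sat 2176:Thu 2180:Tue 2184:Sun 2188:Fri 2192:Wed 2196:Mon✓ 2204:Wed 2208:Mon✓ 2212:Sat
Monday: 2168, 2196, 2208 → 3.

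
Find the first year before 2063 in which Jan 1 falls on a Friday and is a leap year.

Jan 1 advances by 2 weekdays after a leap year and by 1 after a common year.
2063: Jan 1 is Monday.
2062: Sunday
2061: Saturday
2060: Thursday (leap)
2059: Wednesday
2058: Tuesday
2057: Monday
2056: Saturday (leap)
2055: Friday
2054: Thursday
2053: Wednesday
2052: Monday (leap)
2051: Sunday
2050: Saturday
2049: Friday
2048: Wednesday (leap)
2047: Tuesday
2046: Monday
2045: Sunday
2044: Friday (leap)
2044 begins on a Friday and is a leap year.

2044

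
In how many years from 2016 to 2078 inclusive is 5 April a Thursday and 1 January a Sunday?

Check each year's weekday for 5 April and 1 January:
  2016: Tue/Fri  2017: Wed/Sun  2018: Thu/Mon  2019: Fri/Tue  2020: Sun/Wed  2021: Mon/Fri  2022: Tue/Sat  2023: Wed/Sun  2024: Fri/Mon  2025: Sat/Wed  2026: Sun/Thu  2027: Mon/Fri  2028: Wed/Sat  2029: Thu/Mon  …(35 more)…  2065: Sun/Thu  2066: Mon/Fri  2067: Tue/Sat  2068: Thu/Sun ✓  2069: Fri/Tue  2070: Sat/Wed  2071: Sun/Thu  2072: Tue/Fri  2073: Wed/Sun  2074: Thu/Mon  2075: Fri/Tue  2076: Sun/Wed  2077: Mon/Fri  2078: Tue/Sat
Both conditions hold in: 2040, 2068 — 2.

2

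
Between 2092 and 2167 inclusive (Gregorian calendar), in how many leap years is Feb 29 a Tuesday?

Leap years in 2092–2167: 18 of them.
Feb 29 weekday advances by 5 (mod 7) from one leap year to the next four years later (or differs when a century non-leap intervenes).
Leap-day weekdays: 2092:Fri 2096:Wed 2104:Fri 2108:Wed 2112:Mon 2116:Sat 2120:Thu 2124:Tue✓ 2128:Sun 2132:Fri 2136:Wed 2140:Mon 2144:Sat 2148:Thu 2152:Tue✓ 2156:Sun 2160:Fri 2164:Wed
Tuesday: 2124, 2152 → 2.

2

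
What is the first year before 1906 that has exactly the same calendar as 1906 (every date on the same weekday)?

Two years share a calendar iff Jan 1 falls on the same weekday and both are leap or both are common. 1906: Jan 1 is Monday, common year.
1905: Jan 1 Sunday, common
1904: Jan 1 Friday, leap
1903: Jan 1 Thursday, common
1902: Jan 1 Wednesday, common
1901: Jan 1 Tuesday, common
1900: Jan 1 Monday, common
1900 matches on both conditions.

1900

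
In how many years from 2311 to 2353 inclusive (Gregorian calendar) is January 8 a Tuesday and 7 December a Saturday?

4

Check each year's weekday for January 8 and 7 December:
  2311: Sun/Thu  2312: Mon/Sat  2313: Wed/Sun  2314: Thu/Mon  2315: Fri/Tue  2316: Sat/Thu  2317: Mon/Fri  2318: Tue/Sat ✓  2319: Wed/Sun  2320: Thu/Tue  2321: Sat/Wed  2322: Sun/Thu  2323: Mon/Fri  2324: Tue/Sun  …(15 more)…  2340: Mon/Sat  2341: Wed/Sun  2342: Thu/Mon  2343: Fri/Tue  2344: Sat/Thu  2345: Mon/Fri  2346: Tue/Sat ✓  2347: Wed/Sun  2348: Thu/Tue  2349: Sat/Wed  2350: Sun/Thu  2351: Mon/Fri  2352: Tue/Sun  2353: Thu/Mon
Both conditions hold in: 2318, 2329, 2335, 2346 — 4.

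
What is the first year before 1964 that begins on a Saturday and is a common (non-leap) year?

1955

Jan 1 advances by 2 weekdays after a leap year and by 1 after a common year.
1964: Jan 1 is Wednesday (leap).
1963: Tuesday
1962: Monday
1961: Sunday
1960: Friday (leap)
1959: Thursday
1958: Wednesday
1957: Tuesday
1956: Sunday (leap)
1955: Saturday
1955 begins on a Saturday and is a common year.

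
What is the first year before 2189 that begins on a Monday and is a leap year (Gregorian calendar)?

Jan 1 advances by 2 weekdays after a leap year and by 1 after a common year.
2189: Jan 1 is Thursday.
2188: Tuesday (leap)
2187: Monday
2186: Sunday
2185: Saturday
2184: Thursday (leap)
2183: Wednesday
2182: Tuesday
2181: Monday
2180: Saturday (leap)
2179: Friday
2178: Thursday
2177: Wednesday
2176: Monday (leap)
2176 begins on a Monday and is a leap year.

2176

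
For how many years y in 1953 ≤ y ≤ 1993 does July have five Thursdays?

18

July has 31 days; it has five Thursdays when Thursday falls among the first (month-length − 28) days — i.e. when July 1 is one of Thursday/Wednesday/Tuesday.
July 1 by year: 1953:Wed✓ 1954:Thu✓ 1955:Fri 1956:Sun 1957:Mon 1958:Tue✓ 1959:Wed✓ 1960:Fri 1961:Sat 1962:Sun 1963:Mon 1964:Wed✓ 1965:Thu✓ 1966:Fri 1967:Sat …(11 more)… 1979:Sun 1980:Tue✓ 1981:Wed✓ 1982:Thu✓ 1983:Fri 1984:Sun 1985:Mon 1986:Tue✓ 1987:Wed✓ 1988:Fri 1989:Sat 1990:Sun 1991:Mon 1992:Wed✓ 1993:Thu✓
Years with five Thursdays: 1953, 1954, 1958, 1959, 1964, 1965, 1969, 1970, 1971, 1975, 1976, 1980, 1981, 1982, 1986, 1987, 1992, 1993 → 18.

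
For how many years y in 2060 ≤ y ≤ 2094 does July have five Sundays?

July has 31 days; it has five Sundays when Sunday falls among the first (month-length − 28) days — i.e. when July 1 is one of Sunday/Saturday/Friday.
July 1 by year: 2060:Thu 2061:Fri✓ 2062:Sat✓ 2063:Sun✓ 2064:Tue 2065:Wed 2066:Thu 2067:Fri✓ 2068:Sun✓ 2069:Mon 2070:Tue 2071:Wed 2072:Fri✓ 2073:Sat✓ 2074:Sun✓ …(5 more)… 2080:Mon 2081:Tue 2082:Wed 2083:Thu 2084:Sat✓ 2085:Sun✓ 2086:Mon 2087:Tue 2088:Thu 2089:Fri✓ 2090:Sat✓ 2091:Sun✓ 2092:Tue 2093:Wed 2094:Thu
Years with five Sundays: 2061, 2062, 2063, 2067, 2068, 2072, 2073, 2074, 2078, 2079, 2084, 2085, 2089, 2090, 2091 → 15.

15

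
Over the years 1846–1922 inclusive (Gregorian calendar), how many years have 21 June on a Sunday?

11

Track 21 June's weekday year by year (advancing +1, or +2 across a Feb 29):
  1846: Sun ✓  1847: Mon (+1)  1848: Wed (+2)  1849: Thu (+1)  1850: Fri (+1)
  1851: Sat (+1)  1852: Mon (+2)  1853: Tue (+1)  1854: Wed (+1)  1855: Thu (+1)
  1856: Sat (+2)  1857: Sun (+1) ✓  1858: Mon (+1)  1859: Tue (+1)  … (49 more years) …
  1909: Mon (+1)  1910: Tue (+1)  1911: Wed (+1)  1912: Fri (+2)  1913: Sat (+1)
  1914: Sun (+1) ✓  1915: Mon (+1)  1916: Wed (+2)  1917: Thu (+1)  1918: Fri (+1)
  1919: Sat (+1)  1920: Mon (+2)  1921: Tue (+1)  1922: Wed (+1)
Sunday years: 1846, 1857, 1863, 1868, 1874, 1885, 1891, 1896, 1903, 1908, 1914 — 11 in total.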